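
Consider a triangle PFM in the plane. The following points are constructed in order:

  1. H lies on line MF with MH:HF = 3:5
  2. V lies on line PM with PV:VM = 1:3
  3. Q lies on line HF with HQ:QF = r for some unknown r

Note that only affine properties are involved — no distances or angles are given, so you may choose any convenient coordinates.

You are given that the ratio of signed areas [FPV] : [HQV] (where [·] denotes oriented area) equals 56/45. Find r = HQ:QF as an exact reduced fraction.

Set P = (0, 0), F = (1, 0), M = (0, 1); any affine frame gives the same invariant.
1. H lies on line MF with MH:HF = 3:5 ⇒ H = (3/8, 5/8)
2. V lies on line PM with PV:VM = 1:3 ⇒ V = (0, 1/4)
3. With HQ:QF = r, write λ = r/(r+1) so Q = H + λ·(F−H); Q is affine-linear in λ
Every point depending on Q is an affine combination of Q and λ-independent points, so each such coordinate is linear in λ; the λ² term in each signed area is a multiple of (F−H)×(F−H) = 0, so 2·[FPV] and 2·[HQV] are each linear in λ. Evaluating at λ=0 and λ=1:
  2·[FPV] = -1/4,   2·[HQV] = -15/32·λ
So [FPV]:[HQV] = (-1/4) / (-15/32·λ). Setting this equal to 56/45:
  -1/4 = 56/45·(-15/32·λ)  ⇒  λ = 3/7
Then r = λ/(1−λ) = (3/7)/(4/7) = 3/4. Check: with r = 3/4, Q = (9/14, 5/14) and [FPV]:[HQV] = 56/45 as required.

r = 3/4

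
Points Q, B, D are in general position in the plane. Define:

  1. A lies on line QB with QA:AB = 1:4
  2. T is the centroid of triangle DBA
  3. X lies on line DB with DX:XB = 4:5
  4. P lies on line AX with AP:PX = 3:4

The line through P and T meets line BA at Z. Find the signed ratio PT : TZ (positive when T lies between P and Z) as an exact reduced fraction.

Set Q = (0, 0), B = (1, 0), D = (0, 1); any affine frame gives the same invariant.
1. A lies on line QB with QA:AB = 1:4 ⇒ A = (1/5, 0)
2. T is the centroid of triangle DBA ⇒ T = (2/5, 1/3)
3. X lies on line DB with DX:XB = 4:5 ⇒ X = (4/9, 5/9)
4. P lies on line AX with AP:PX = 3:4 ⇒ P = (32/105, 5/21)
line PT meets BA at Z = (1/15, 0)
T = P + t·(Z−P) with t = -2/5, so PT:TZ = -2/5:7/5

PT:TZ = -2/7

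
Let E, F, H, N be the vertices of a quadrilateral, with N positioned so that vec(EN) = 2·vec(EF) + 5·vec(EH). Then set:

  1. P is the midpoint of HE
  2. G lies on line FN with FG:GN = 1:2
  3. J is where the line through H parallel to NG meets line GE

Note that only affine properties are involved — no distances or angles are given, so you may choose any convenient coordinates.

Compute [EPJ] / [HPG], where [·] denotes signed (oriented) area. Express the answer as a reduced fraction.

[EPJ]:[HPG] = 1/5

Work in coordinates with E = (0, 0), F = (1, 0), H = (0, 1), N = (2, 5).
1. P is the midpoint of HE ⇒ P = (0, 1/2)
2. G lies on line FN with FG:GN = 1:2 ⇒ G = (4/3, 5/3)
3. J is where the line through H parallel to NG meets line GE ⇒ J = (-4/15, -1/3)
2·[EPJ] = 2/15, 2·[HPG] = 2/3
[EPJ]:[HPG] = 2/15:2/3 = 1/5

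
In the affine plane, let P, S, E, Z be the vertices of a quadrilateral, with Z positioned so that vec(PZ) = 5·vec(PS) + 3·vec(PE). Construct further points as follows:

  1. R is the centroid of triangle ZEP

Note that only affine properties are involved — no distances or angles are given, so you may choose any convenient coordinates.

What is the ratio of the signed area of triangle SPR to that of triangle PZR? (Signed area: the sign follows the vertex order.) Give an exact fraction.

[SPR]:[PZR] = -4/5

Choose coordinates P = (0, 0), S = (1, 0), E = (0, 1), Z = (5, 3).
1. R is the centroid of triangle ZEP ⇒ R = (5/3, 4/3)
2·[SPR] = -4/3, 2·[PZR] = 5/3
[SPR]:[PZR] = -4/3:5/3 = -4/5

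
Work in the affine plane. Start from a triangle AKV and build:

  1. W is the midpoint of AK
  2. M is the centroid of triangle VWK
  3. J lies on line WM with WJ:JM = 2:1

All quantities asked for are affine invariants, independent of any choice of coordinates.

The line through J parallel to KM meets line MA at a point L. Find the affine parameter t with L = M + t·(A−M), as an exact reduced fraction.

t = 1/6

Work in coordinates with A = (0, 0), K = (1, 0), V = (0, 1).
1. W is the midpoint of AK ⇒ W = (1/2, 0)
2. M is the centroid of triangle VWK ⇒ M = (1/2, 1/3)
3. J lies on line WM with WJ:JM = 2:1 ⇒ J = (1/2, 2/9)
through J parallel to KM: direction (-1/2, 1/3); meets MA at L = (5/12, 5/18)
L = M + t·(A−M) with t = 1/6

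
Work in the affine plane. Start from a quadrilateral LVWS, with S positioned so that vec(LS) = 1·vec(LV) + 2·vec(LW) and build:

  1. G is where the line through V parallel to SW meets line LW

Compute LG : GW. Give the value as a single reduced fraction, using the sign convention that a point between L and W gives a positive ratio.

LG:GW = -1/2

Work in coordinates with L = (0, 0), V = (1, 0), W = (0, 1), S = (1, 2).
1. G is where the line through V parallel to SW meets line LW ⇒ G = (0, -1)
G = L + t·(W−L) with t = -1, so LG:GW = t:(1−t) = -1:2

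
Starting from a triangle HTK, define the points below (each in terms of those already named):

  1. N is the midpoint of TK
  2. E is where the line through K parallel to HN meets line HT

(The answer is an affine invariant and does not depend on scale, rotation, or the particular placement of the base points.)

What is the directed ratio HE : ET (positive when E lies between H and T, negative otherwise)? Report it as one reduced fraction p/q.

HE:ET = -1/2

Assign H = (0, 0), T = (1, 0), K = (0, 1) — the answer is frame-independent, so this choice is without loss of generality.
1. N is the midpoint of TK ⇒ N = (1/2, 1/2)
2. E is where the line through K parallel to HN meets line HT ⇒ E = (-1, 0)
E = H + t·(T−H) with t = -1, so HE:ET = t:(1−t) = -1:2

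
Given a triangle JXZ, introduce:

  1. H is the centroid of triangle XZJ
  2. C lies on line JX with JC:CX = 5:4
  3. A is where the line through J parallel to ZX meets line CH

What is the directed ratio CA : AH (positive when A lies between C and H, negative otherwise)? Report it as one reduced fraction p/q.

CA:AH = -5/6

Set J = (0, 0), X = (1, 0), Z = (0, 1); any affine frame gives the same invariant.
1. H is the centroid of triangle XZJ ⇒ H = (1/3, 1/3)
2. C lies on line JX with JC:CX = 5:4 ⇒ C = (5/9, 0)
3. A is where the line through J parallel to ZX meets line CH ⇒ A = (5/3, -5/3)
A = C + t·(H−C) with t = -5, so CA:AH = t:(1−t) = -5:6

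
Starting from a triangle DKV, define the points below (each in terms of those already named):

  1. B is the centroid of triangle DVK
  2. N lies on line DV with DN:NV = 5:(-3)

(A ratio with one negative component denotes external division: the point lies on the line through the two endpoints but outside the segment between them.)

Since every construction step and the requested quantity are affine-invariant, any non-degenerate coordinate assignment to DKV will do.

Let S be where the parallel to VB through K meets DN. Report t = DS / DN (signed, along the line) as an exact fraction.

t = 4/5

Work in coordinates with D = (0, 0), K = (1, 0), V = (0, 1).
1. B is the centroid of triangle DVK ⇒ B = (1/3, 1/3)
2. N lies on line DV with DN:NV = 5:(-3) ⇒ N = (0, 5/2)
through K parallel to VB: direction (1/3, -2/3); meets DN at S = (0, 2)
S = D + t·(N−D) with t = 4/5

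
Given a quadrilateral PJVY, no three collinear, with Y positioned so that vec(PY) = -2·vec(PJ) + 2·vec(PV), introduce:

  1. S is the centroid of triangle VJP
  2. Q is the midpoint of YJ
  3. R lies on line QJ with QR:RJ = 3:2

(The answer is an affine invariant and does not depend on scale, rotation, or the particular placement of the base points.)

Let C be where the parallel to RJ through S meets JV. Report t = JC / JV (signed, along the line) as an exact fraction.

t = -1/3

Assign P = (0, 0), J = (1, 0), V = (0, 1), Y = (-2, 2) — the answer is frame-independent, so this choice is without loss of generality.
1. S is the centroid of triangle VJP ⇒ S = (1/3, 1/3)
2. Q is the midpoint of YJ ⇒ Q = (-1/2, 1)
3. R lies on line QJ with QR:RJ = 3:2 ⇒ R = (2/5, 2/5)
through S parallel to RJ: direction (3/5, -2/5); meets JV at C = (4/3, -1/3)
C = J + t·(V−J) with t = -1/3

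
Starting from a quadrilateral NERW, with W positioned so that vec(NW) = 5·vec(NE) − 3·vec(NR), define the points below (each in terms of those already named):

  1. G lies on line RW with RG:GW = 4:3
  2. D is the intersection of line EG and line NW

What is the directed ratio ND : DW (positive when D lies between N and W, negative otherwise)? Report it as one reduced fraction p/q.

Assign N = (0, 0), E = (1, 0), R = (0, 1), W = (5, -3) — the answer is frame-independent, so this choice is without loss of generality.
1. G lies on line RW with RG:GW = 4:3 ⇒ G = (20/7, -9/7)
2. D is the intersection of line EG and line NW ⇒ D = (15/2, -9/2)
D = N + t·(W−N) with t = 3/2, so ND:DW = t:(1−t) = 3/2:-1/2

ND:DW = -3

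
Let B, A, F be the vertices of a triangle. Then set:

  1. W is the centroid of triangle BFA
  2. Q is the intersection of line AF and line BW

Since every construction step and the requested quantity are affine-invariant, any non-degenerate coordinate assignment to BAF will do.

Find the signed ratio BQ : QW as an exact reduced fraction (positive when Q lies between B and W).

BQ:QW = -3

Choose coordinates B = (0, 0), A = (1, 0), F = (0, 1).
1. W is the centroid of triangle BFA ⇒ W = (1/3, 1/3)
2. Q is the intersection of line AF and line BW ⇒ Q = (1/2, 1/2)
Q = B + t·(W−B) with t = 3/2, so BQ:QW = t:(1−t) = 3/2:-1/2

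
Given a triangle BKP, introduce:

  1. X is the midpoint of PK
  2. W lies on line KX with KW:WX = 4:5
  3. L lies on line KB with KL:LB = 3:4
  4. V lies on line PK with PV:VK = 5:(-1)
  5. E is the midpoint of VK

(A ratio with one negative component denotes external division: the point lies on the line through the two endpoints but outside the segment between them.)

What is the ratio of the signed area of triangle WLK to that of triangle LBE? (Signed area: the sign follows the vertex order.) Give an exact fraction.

Assign B = (0, 0), K = (1, 0), P = (0, 1) — the answer is frame-independent, so this choice is without loss of generality.
1. X is the midpoint of PK ⇒ X = (1/2, 1/2)
2. W lies on line KX with KW:WX = 4:5 ⇒ W = (7/9, 2/9)
3. L lies on line KB with KL:LB = 3:4 ⇒ L = (4/7, 0)
4. V lies on line PK with PV:VK = 5:(-1) ⇒ V = (5/4, -1/4)
5. E is the midpoint of VK ⇒ E = (9/8, -1/8)
2·[WLK] = 2/21, 2·[LBE] = 1/14
[WLK]:[LBE] = 2/21:1/14 = 4/3

[WLK]:[LBE] = 4/3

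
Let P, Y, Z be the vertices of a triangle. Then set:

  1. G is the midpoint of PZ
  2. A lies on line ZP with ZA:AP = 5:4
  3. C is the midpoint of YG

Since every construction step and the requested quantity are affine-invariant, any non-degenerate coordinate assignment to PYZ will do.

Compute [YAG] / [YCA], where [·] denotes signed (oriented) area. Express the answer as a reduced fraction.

Assign P = (0, 0), Y = (1, 0), Z = (0, 1) — the answer is frame-independent, so this choice is without loss of generality.
1. G is the midpoint of PZ ⇒ G = (0, 1/2)
2. A lies on line ZP with ZA:AP = 5:4 ⇒ A = (0, 4/9)
3. C is the midpoint of YG ⇒ C = (1/2, 1/4)
2·[YAG] = -1/18, 2·[YCA] = 1/36
[YAG]:[YCA] = -1/18:1/36 = -2

[YAG]:[YCA] = -2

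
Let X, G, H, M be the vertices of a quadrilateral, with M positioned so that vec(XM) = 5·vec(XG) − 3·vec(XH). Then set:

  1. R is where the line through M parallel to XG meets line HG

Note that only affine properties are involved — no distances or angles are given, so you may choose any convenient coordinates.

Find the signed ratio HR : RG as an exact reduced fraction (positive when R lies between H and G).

HR:RG = -4/3

Choose coordinates X = (0, 0), G = (1, 0), H = (0, 1), M = (5, -3).
1. R is where the line through M parallel to XG meets line HG ⇒ R = (4, -3)
R = H + t·(G−H) with t = 4, so HR:RG = t:(1−t) = 4:-3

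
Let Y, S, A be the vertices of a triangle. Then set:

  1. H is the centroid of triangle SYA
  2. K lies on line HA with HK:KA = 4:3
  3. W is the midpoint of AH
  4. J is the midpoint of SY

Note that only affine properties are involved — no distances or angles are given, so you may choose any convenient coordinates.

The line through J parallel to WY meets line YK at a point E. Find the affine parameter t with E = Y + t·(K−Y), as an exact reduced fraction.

Set Y = (0, 0), S = (1, 0), A = (0, 1); any affine frame gives the same invariant.
1. H is the centroid of triangle SYA ⇒ H = (1/3, 1/3)
2. K lies on line HA with HK:KA = 4:3 ⇒ K = (1/7, 5/7)
3. W is the midpoint of AH ⇒ W = (1/6, 2/3)
4. J is the midpoint of SY ⇒ J = (1/2, 0)
through J parallel to WY: direction (-1/6, -2/3); meets YK at E = (-2, -10)
E = Y + t·(K−Y) with t = -14

t = -14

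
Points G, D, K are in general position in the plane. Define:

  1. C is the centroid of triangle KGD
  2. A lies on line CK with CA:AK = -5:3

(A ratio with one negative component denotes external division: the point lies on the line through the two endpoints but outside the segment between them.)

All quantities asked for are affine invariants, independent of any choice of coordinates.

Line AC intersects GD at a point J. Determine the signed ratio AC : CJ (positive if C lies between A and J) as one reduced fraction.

Set G = (0, 0), D = (1, 0), K = (0, 1); any affine frame gives the same invariant.
1. C is the centroid of triangle KGD ⇒ C = (1/3, 1/3)
2. A lies on line CK with CA:AK = -5:3 ⇒ A = (-1/2, 2)
line AC meets GD at J = (1/2, 0)
C = A + t·(J−A) with t = 5/6, so AC:CJ = 5/6:1/6

AC:CJ = 5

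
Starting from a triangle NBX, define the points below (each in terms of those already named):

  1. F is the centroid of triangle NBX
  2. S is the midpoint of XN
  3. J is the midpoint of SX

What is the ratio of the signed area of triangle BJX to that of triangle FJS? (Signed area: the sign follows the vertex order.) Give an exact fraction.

Assign N = (0, 0), B = (1, 0), X = (0, 1) — the answer is frame-independent, so this choice is without loss of generality.
1. F is the centroid of triangle NBX ⇒ F = (1/3, 1/3)
2. S is the midpoint of XN ⇒ S = (0, 1/2)
3. J is the midpoint of SX ⇒ J = (0, 3/4)
2·[BJX] = -1/4, 2·[FJS] = 1/12
[BJX]:[FJS] = -1/4:1/12 = -3

[BJX]:[FJS] = -3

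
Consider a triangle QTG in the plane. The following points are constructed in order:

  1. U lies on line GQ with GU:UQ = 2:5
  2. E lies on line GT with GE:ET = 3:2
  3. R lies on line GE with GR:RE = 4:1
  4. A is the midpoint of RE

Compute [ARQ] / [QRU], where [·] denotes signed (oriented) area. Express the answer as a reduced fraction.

[ARQ]:[QRU] = 7/40

Work in coordinates with Q = (0, 0), T = (1, 0), G = (0, 1).
1. U lies on line GQ with GU:UQ = 2:5 ⇒ U = (0, 5/7)
2. E lies on line GT with GE:ET = 3:2 ⇒ E = (3/5, 2/5)
3. R lies on line GE with GR:RE = 4:1 ⇒ R = (12/25, 13/25)
4. A is the midpoint of RE ⇒ A = (27/50, 23/50)
2·[ARQ] = 3/50, 2·[QRU] = 12/35
[ARQ]:[QRU] = 3/50:12/35 = 7/40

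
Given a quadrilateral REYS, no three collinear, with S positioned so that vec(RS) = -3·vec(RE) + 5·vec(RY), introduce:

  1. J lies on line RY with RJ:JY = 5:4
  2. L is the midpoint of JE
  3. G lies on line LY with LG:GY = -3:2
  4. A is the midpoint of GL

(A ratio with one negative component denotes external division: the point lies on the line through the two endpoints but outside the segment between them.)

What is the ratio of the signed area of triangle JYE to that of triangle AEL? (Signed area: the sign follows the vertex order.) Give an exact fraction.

[JYE]:[AEL] = 4/3

Work in coordinates with R = (0, 0), E = (1, 0), Y = (0, 1), S = (-3, 5).
1. J lies on line RY with RJ:JY = 5:4 ⇒ J = (0, 5/9)
2. L is the midpoint of JE ⇒ L = (1/2, 5/18)
3. G lies on line LY with LG:GY = -3:2 ⇒ G = (-1, 22/9)
4. A is the midpoint of GL ⇒ A = (-1/4, 49/36)
2·[JYE] = -4/9, 2·[AEL] = -1/3
[JYE]:[AEL] = -4/9:-1/3 = 4/3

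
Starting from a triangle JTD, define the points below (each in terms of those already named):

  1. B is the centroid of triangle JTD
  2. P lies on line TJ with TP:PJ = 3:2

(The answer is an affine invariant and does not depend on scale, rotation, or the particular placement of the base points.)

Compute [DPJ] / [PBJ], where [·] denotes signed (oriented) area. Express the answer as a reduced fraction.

Assign J = (0, 0), T = (1, 0), D = (0, 1) — the answer is frame-independent, so this choice is without loss of generality.
1. B is the centroid of triangle JTD ⇒ B = (1/3, 1/3)
2. P lies on line TJ with TP:PJ = 3:2 ⇒ P = (2/5, 0)
2·[DPJ] = -2/5, 2·[PBJ] = 2/15
[DPJ]:[PBJ] = -2/5:2/15 = -3

[DPJ]:[PBJ] = -3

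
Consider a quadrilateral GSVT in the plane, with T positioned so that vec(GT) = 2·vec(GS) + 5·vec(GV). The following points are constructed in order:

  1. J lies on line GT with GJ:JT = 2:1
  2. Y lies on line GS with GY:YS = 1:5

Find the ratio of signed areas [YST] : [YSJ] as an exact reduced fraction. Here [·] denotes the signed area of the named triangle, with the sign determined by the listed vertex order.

Assign G = (0, 0), S = (1, 0), V = (0, 1), T = (2, 5) — the answer is frame-independent, so this choice is without loss of generality.
1. J lies on line GT with GJ:JT = 2:1 ⇒ J = (4/3, 10/3)
2. Y lies on line GS with GY:YS = 1:5 ⇒ Y = (1/6, 0)
2·[YST] = 25/6, 2·[YSJ] = 25/9
[YST]:[YSJ] = 25/6:25/9 = 3/2

[YST]:[YSJ] = 3/2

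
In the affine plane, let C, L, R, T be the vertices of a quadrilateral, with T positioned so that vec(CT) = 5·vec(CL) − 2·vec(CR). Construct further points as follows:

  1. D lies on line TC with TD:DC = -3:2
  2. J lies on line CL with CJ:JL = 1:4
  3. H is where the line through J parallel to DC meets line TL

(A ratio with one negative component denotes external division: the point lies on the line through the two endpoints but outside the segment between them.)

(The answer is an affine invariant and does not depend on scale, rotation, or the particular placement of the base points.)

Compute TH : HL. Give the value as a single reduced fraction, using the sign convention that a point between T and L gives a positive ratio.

TH:HL = 1/4

Work in coordinates with C = (0, 0), L = (1, 0), R = (0, 1), T = (5, -2).
1. D lies on line TC with TD:DC = -3:2 ⇒ D = (-10, 4)
2. J lies on line CL with CJ:JL = 1:4 ⇒ J = (1/5, 0)
3. H is where the line through J parallel to DC meets line TL ⇒ H = (21/5, -8/5)
H = T + t·(L−T) with t = 1/5, so TH:HL = t:(1−t) = 1/5:4/5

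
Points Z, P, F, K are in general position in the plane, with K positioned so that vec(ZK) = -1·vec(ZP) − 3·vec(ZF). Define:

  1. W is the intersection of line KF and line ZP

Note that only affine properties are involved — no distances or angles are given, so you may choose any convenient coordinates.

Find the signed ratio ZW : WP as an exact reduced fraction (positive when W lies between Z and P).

Set Z = (0, 0), P = (1, 0), F = (0, 1), K = (-1, -3); any affine frame gives the same invariant.
1. W is the intersection of line KF and line ZP ⇒ W = (-1/4, 0)
W = Z + t·(P−Z) with t = -1/4, so ZW:WP = t:(1−t) = -1/4:5/4

ZW:WP = -1/5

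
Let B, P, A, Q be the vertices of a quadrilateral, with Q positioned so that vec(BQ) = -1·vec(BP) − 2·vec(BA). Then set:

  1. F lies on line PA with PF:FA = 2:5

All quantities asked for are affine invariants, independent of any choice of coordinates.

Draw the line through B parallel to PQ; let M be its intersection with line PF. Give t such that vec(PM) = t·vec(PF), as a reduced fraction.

Assign B = (0, 0), P = (1, 0), A = (0, 1), Q = (-1, -2) — the answer is frame-independent, so this choice is without loss of generality.
1. F lies on line PA with PF:FA = 2:5 ⇒ F = (5/7, 2/7)
through B parallel to PQ: direction (-2, -2); meets PF at M = (1/2, 1/2)
M = P + t·(F−P) with t = 7/4

t = 7/4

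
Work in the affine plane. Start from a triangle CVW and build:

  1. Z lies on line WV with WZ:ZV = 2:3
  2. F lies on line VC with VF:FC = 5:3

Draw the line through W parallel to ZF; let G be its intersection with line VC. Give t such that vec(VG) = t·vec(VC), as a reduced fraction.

Set C = (0, 0), V = (1, 0), W = (0, 1); any affine frame gives the same invariant.
1. Z lies on line WV with WZ:ZV = 2:3 ⇒ Z = (2/5, 3/5)
2. F lies on line VC with VF:FC = 5:3 ⇒ F = (3/8, 0)
through W parallel to ZF: direction (-1/40, -3/5); meets VC at G = (-1/24, 0)
G = V + t·(C−V) with t = 25/24

t = 25/24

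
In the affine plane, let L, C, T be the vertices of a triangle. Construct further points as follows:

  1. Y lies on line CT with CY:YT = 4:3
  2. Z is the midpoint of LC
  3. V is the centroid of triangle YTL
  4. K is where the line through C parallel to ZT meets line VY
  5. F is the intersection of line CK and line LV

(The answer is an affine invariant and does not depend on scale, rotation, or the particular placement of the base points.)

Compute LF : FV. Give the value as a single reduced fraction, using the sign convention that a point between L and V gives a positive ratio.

Work in coordinates with L = (0, 0), C = (1, 0), T = (0, 1).
1. Y lies on line CT with CY:YT = 4:3 ⇒ Y = (3/7, 4/7)
2. Z is the midpoint of LC ⇒ Z = (1/2, 0)
3. V is the centroid of triangle YTL ⇒ V = (1/7, 11/21)
4. K is where the line through C parallel to ZT meets line VY ⇒ K = (9/13, 8/13)
5. F is the intersection of line CK and line LV ⇒ F = (6/17, 22/17)
F = L + t·(V−L) with t = 42/17, so LF:FV = t:(1−t) = 42/17:-25/17

LF:FV = -42/25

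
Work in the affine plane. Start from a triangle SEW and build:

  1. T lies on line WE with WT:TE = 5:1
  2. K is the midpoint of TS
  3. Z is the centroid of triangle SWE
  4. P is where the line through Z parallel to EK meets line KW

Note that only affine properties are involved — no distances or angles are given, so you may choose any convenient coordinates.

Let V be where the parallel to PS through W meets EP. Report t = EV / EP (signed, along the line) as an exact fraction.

Set S = (0, 0), E = (1, 0), W = (0, 1); any affine frame gives the same invariant.
1. T lies on line WE with WT:TE = 5:1 ⇒ T = (5/6, 1/6)
2. K is the midpoint of TS ⇒ K = (5/12, 1/12)
3. Z is the centroid of triangle SWE ⇒ Z = (1/3, 1/3)
4. P is where the line through Z parallel to EK meets line KW ⇒ P = (65/216, 73/216)
through W parallel to PS: direction (-65/216, -73/216); meets EP at V = (-845/2628, 23/36)
V = E + t·(P−E) with t = 138/73

t = 138/73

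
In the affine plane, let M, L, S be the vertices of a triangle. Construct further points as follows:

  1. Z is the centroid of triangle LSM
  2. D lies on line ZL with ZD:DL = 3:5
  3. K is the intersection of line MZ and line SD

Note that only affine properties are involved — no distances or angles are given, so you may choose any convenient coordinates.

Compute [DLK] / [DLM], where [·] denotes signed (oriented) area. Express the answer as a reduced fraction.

[DLK]:[DLM] = -3/11

Work in coordinates with M = (0, 0), L = (1, 0), S = (0, 1).
1. Z is the centroid of triangle LSM ⇒ Z = (1/3, 1/3)
2. D lies on line ZL with ZD:DL = 3:5 ⇒ D = (7/12, 5/24)
3. K is the intersection of line MZ and line SD ⇒ K = (14/33, 14/33)
2·[DLK] = 5/88, 2·[DLM] = -5/24
[DLK]:[DLM] = 5/88:-5/24 = -3/11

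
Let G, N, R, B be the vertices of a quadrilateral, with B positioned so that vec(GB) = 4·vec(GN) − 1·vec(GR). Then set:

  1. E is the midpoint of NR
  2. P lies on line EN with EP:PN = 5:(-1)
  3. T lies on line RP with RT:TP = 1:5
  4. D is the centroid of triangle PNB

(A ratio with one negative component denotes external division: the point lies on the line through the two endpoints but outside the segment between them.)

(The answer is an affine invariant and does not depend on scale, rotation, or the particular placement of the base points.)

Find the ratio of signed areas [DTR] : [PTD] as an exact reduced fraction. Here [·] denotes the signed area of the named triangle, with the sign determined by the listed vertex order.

[DTR]:[PTD] = 1/5

Set G = (0, 0), N = (1, 0), R = (0, 1), B = (4, -1); any affine frame gives the same invariant.
1. E is the midpoint of NR ⇒ E = (1/2, 1/2)
2. P lies on line EN with EP:PN = 5:(-1) ⇒ P = (9/8, -1/8)
3. T lies on line RP with RT:TP = 1:5 ⇒ T = (3/16, 13/16)
4. D is the centroid of triangle PNB ⇒ D = (49/24, -3/8)
2·[DTR] = -1/8, 2·[PTD] = -5/8
[DTR]:[PTD] = -1/8:-5/8 = 1/5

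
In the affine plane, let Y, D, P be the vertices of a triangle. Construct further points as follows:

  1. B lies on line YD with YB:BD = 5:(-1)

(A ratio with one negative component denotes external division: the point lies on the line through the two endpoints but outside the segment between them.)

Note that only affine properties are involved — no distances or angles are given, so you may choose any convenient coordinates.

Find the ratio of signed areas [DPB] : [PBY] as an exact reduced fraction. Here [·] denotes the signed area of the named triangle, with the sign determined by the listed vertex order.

[DPB]:[PBY] = 1/5

Work in coordinates with Y = (0, 0), D = (1, 0), P = (0, 1).
1. B lies on line YD with YB:BD = 5:(-1) ⇒ B = (5/4, 0)
2·[DPB] = -1/4, 2·[PBY] = -5/4
[DPB]:[PBY] = -1/4:-5/4 = 1/5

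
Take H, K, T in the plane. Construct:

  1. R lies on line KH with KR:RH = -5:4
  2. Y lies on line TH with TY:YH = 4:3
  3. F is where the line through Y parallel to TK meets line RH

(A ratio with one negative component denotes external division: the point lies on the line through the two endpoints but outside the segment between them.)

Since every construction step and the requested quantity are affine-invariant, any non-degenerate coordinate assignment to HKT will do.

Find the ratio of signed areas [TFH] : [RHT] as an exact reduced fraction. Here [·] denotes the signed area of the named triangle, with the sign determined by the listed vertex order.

Assign H = (0, 0), K = (1, 0), T = (0, 1) — the answer is frame-independent, so this choice is without loss of generality.
1. R lies on line KH with KR:RH = -5:4 ⇒ R = (-4, 0)
2. Y lies on line TH with TY:YH = 4:3 ⇒ Y = (0, 3/7)
3. F is where the line through Y parallel to TK meets line RH ⇒ F = (3/7, 0)
2·[TFH] = -3/7, 2·[RHT] = 4
[TFH]:[RHT] = -3/7:4 = -3/28

[TFH]:[RHT] = -3/28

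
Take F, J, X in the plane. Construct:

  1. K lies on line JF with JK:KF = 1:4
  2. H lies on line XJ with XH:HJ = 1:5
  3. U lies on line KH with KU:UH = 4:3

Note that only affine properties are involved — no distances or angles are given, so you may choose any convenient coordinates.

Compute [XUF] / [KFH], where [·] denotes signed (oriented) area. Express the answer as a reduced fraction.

Work in coordinates with F = (0, 0), J = (1, 0), X = (0, 1).
1. K lies on line JF with JK:KF = 1:4 ⇒ K = (4/5, 0)
2. H lies on line XJ with XH:HJ = 1:5 ⇒ H = (1/6, 5/6)
3. U lies on line KH with KU:UH = 4:3 ⇒ U = (46/105, 10/21)
2·[XUF] = -46/105, 2·[KFH] = -2/3
[XUF]:[KFH] = -46/105:-2/3 = 23/35

[XUF]:[KFH] = 23/35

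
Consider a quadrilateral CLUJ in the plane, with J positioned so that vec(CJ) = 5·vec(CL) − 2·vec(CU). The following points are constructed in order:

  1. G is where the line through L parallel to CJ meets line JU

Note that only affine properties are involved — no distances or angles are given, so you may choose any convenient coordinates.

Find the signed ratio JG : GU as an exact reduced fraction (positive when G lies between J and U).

Set C = (0, 0), L = (1, 0), U = (0, 1), J = (5, -2); any affine frame gives the same invariant.
1. G is where the line through L parallel to CJ meets line JU ⇒ G = (3, -4/5)
G = J + t·(U−J) with t = 2/5, so JG:GU = t:(1−t) = 2/5:3/5

JG:GU = 2/3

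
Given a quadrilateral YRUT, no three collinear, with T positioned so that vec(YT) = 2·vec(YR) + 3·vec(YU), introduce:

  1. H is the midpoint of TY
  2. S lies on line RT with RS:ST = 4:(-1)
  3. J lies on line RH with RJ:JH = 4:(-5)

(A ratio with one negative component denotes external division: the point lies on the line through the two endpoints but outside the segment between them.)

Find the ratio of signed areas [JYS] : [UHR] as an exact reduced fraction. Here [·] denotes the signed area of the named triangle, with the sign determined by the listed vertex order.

[JYS]:[UHR] = 12

Choose coordinates Y = (0, 0), R = (1, 0), U = (0, 1), T = (2, 3).
1. H is the midpoint of TY ⇒ H = (1, 3/2)
2. S lies on line RT with RS:ST = 4:(-1) ⇒ S = (7/3, 4)
3. J lies on line RH with RJ:JH = 4:(-5) ⇒ J = (1, -6)
2·[JYS] = -18, 2·[UHR] = -3/2
[JYS]:[UHR] = -18:-3/2 = 12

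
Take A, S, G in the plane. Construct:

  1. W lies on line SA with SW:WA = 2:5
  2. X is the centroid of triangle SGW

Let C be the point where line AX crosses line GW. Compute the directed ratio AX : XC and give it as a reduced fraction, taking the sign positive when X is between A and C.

Choose coordinates A = (0, 0), S = (1, 0), G = (0, 1).
1. W lies on line SA with SW:WA = 2:5 ⇒ W = (5/7, 0)
2. X is the centroid of triangle SGW ⇒ X = (4/7, 1/3)
line AX meets GW at C = (60/119, 5/17)
X = A + t·(C−A) with t = 17/15, so AX:XC = 17/15:-2/15

AX:XC = -17/2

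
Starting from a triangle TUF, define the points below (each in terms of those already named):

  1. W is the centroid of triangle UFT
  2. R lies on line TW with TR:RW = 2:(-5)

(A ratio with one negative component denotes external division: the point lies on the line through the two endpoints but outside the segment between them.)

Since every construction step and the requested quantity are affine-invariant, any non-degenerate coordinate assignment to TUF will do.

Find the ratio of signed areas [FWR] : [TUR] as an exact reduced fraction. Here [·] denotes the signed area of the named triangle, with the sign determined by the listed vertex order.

[FWR]:[TUR] = 5/2

Choose coordinates T = (0, 0), U = (1, 0), F = (0, 1).
1. W is the centroid of triangle UFT ⇒ W = (1/3, 1/3)
2. R lies on line TW with TR:RW = 2:(-5) ⇒ R = (-2/9, -2/9)
2·[FWR] = -5/9, 2·[TUR] = -2/9
[FWR]:[TUR] = -5/9:-2/9 = 5/2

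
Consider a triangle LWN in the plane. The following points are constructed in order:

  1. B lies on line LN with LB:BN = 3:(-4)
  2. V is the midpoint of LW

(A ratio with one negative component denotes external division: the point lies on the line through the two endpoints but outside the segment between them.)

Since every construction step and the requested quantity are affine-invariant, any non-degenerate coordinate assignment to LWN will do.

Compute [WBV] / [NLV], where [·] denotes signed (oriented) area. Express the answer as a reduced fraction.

[WBV]:[NLV] = -3

Set L = (0, 0), W = (1, 0), N = (0, 1); any affine frame gives the same invariant.
1. B lies on line LN with LB:BN = 3:(-4) ⇒ B = (0, -3)
2. V is the midpoint of LW ⇒ V = (1/2, 0)
2·[WBV] = -3/2, 2·[NLV] = 1/2
[WBV]:[NLV] = -3/2:1/2 = -3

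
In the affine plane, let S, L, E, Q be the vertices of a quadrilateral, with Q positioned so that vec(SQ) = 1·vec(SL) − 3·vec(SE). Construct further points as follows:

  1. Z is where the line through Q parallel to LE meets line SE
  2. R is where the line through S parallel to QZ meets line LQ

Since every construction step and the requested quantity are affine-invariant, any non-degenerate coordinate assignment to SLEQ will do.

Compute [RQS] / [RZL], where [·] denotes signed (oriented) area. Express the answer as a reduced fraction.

Set S = (0, 0), L = (1, 0), E = (0, 1), Q = (1, -3); any affine frame gives the same invariant.
1. Z is where the line through Q parallel to LE meets line SE ⇒ Z = (0, -2)
2. R is where the line through S parallel to QZ meets line LQ ⇒ R = (1, -1)
2·[RQS] = -2, 2·[RZL] = -1
[RQS]:[RZL] = -2:-1 = 2

[RQS]:[RZL] = 2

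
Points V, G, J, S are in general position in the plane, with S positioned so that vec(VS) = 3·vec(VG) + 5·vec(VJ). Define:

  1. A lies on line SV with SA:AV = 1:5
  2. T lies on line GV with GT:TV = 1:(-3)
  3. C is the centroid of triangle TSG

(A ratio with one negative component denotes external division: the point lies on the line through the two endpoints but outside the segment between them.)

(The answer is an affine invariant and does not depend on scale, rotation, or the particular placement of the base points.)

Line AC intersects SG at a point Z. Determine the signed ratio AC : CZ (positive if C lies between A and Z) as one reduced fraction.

Choose coordinates V = (0, 0), G = (1, 0), J = (0, 1), S = (3, 5).
1. A lies on line SV with SA:AV = 1:5 ⇒ A = (5/2, 25/6)
2. T lies on line GV with GT:TV = 1:(-3) ⇒ T = (3/2, 0)
3. C is the centroid of triangle TSG ⇒ C = (11/6, 5/3)
line AC meets SG at Z = (13/6, 35/12)
C = A + t·(Z−A) with t = 2, so AC:CZ = 2:-1

AC:CZ = -2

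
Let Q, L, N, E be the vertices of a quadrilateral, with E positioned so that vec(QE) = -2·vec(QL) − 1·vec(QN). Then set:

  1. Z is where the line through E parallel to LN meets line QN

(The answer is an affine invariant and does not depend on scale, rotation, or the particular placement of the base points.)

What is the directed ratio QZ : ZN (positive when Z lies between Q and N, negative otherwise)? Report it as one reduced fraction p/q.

QZ:ZN = -3/4

Work in coordinates with Q = (0, 0), L = (1, 0), N = (0, 1), E = (-2, -1).
1. Z is where the line through E parallel to LN meets line QN ⇒ Z = (0, -3)
Z = Q + t·(N−Q) with t = -3, so QZ:ZN = t:(1−t) = -3:4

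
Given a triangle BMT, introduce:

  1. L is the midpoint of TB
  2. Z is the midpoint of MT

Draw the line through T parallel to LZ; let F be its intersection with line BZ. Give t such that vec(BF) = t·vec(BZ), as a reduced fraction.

t = 2

Set B = (0, 0), M = (1, 0), T = (0, 1); any affine frame gives the same invariant.
1. L is the midpoint of TB ⇒ L = (0, 1/2)
2. Z is the midpoint of MT ⇒ Z = (1/2, 1/2)
through T parallel to LZ: direction (1/2, 0); meets BZ at F = (1, 1)
F = B + t·(Z−B) with t = 2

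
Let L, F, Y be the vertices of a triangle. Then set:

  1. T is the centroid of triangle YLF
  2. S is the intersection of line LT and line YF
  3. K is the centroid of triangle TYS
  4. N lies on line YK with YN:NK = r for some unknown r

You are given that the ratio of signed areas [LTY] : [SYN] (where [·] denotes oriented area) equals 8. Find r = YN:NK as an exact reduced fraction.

r = 3

Assign L = (0, 0), F = (1, 0), Y = (0, 1) — the answer is frame-independent, so this choice is without loss of generality.
1. T is the centroid of triangle YLF ⇒ T = (1/3, 1/3)
2. S is the intersection of line LT and line YF ⇒ S = (1/2, 1/2)
3. K is the centroid of triangle TYS ⇒ K = (5/18, 11/18)
4. With YN:NK = r, write λ = r/(r+1) so N = Y + λ·(K−Y); N is affine-linear in λ
Every point depending on N is an affine combination of N and λ-independent points, so each such coordinate is linear in λ; the λ² term in each signed area is a multiple of (K−Y)×(K−Y) = 0, so 2·[LTY] and 2·[SYN] are each linear in λ. Evaluating at λ=0 and λ=1:
  2·[LTY] = 1/3,   2·[SYN] = 1/18·λ
So [LTY]:[SYN] = (1/3) / (1/18·λ). Setting this equal to 8:
  1/3 = 8·(1/18·λ)  ⇒  λ = 3/4
Then r = λ/(1−λ) = (3/4)/(1/4) = 3. Check: with r = 3, N = (5/24, 17/24) and [LTY]:[SYN] = 8 as required.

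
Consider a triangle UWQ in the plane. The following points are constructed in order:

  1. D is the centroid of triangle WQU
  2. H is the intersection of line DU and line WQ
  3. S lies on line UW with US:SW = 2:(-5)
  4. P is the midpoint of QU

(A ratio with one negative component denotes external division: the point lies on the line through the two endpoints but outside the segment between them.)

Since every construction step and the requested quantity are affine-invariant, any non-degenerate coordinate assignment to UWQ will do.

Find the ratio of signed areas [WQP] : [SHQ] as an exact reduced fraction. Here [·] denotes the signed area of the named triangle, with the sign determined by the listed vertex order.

Choose coordinates U = (0, 0), W = (1, 0), Q = (0, 1).
1. D is the centroid of triangle WQU ⇒ D = (1/3, 1/3)
2. H is the intersection of line DU and line WQ ⇒ H = (1/2, 1/2)
3. S lies on line UW with US:SW = 2:(-5) ⇒ S = (-2/3, 0)
4. P is the midpoint of QU ⇒ P = (0, 1/2)
2·[WQP] = 1/2, 2·[SHQ] = 5/6
[WQP]:[SHQ] = 1/2:5/6 = 3/5

[WQP]:[SHQ] = 3/5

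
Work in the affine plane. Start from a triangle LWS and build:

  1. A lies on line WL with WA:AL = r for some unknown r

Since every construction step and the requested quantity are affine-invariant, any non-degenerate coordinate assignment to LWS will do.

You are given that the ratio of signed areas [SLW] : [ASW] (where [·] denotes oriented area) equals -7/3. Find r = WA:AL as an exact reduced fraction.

r = 3/4

Work in coordinates with L = (0, 0), W = (1, 0), S = (0, 1).
1. With WA:AL = r, write λ = r/(r+1) so A = W + λ·(L−W); A is affine-linear in λ
Every point depending on A is an affine combination of A and λ-independent points, so each such coordinate is linear in λ; the λ² term in each signed area is a multiple of (L−W)×(L−W) = 0, so 2·[SLW] and 2·[ASW] are each linear in λ. Evaluating at λ=0 and λ=1:
  2·[SLW] = 1,   2·[ASW] = −λ
So [SLW]:[ASW] = (1) / (−λ). Setting this equal to -7/3:
  1 = -7/3·(−λ)  ⇒  λ = 3/7
Then r = λ/(1−λ) = (3/7)/(4/7) = 3/4. Check: with r = 3/4, A = (4/7, 0) and [SLW]:[ASW] = -7/3 as required.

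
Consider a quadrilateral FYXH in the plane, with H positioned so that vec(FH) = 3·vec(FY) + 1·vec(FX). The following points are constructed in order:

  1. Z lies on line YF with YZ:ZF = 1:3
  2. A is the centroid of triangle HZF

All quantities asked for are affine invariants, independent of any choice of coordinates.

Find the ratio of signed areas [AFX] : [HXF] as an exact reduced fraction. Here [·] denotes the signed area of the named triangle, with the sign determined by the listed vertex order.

Work in coordinates with F = (0, 0), Y = (1, 0), X = (0, 1), H = (3, 1).
1. Z lies on line YF with YZ:ZF = 1:3 ⇒ Z = (3/4, 0)
2. A is the centroid of triangle HZF ⇒ A = (5/4, 1/3)
2·[AFX] = -5/4, 2·[HXF] = 3
[AFX]:[HXF] = -5/4:3 = -5/12

[AFX]:[HXF] = -5/12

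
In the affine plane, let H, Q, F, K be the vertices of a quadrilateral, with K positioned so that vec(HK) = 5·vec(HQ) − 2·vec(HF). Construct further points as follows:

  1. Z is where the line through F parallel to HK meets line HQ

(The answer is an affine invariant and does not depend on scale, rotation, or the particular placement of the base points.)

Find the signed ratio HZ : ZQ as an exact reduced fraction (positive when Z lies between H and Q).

Choose coordinates H = (0, 0), Q = (1, 0), F = (0, 1), K = (5, -2).
1. Z is where the line through F parallel to HK meets line HQ ⇒ Z = (5/2, 0)
Z = H + t·(Q−H) with t = 5/2, so HZ:ZQ = t:(1−t) = 5/2:-3/2

HZ:ZQ = -5/3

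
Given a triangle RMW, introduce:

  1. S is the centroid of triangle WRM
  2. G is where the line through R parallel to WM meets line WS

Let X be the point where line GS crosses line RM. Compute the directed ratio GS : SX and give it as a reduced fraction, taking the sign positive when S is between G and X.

GS:SX = -4

Set R = (0, 0), M = (1, 0), W = (0, 1); any affine frame gives the same invariant.
1. S is the centroid of triangle WRM ⇒ S = (1/3, 1/3)
2. G is where the line through R parallel to WM meets line WS ⇒ G = (1, -1)
line GS meets RM at X = (1/2, 0)
S = G + t·(X−G) with t = 4/3, so GS:SX = 4/3:-1/3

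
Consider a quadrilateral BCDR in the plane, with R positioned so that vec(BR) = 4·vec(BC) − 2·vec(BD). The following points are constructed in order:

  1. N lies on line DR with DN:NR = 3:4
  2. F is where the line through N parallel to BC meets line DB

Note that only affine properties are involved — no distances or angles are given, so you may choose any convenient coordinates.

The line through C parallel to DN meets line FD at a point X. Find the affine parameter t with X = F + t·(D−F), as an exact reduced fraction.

Work in coordinates with B = (0, 0), C = (1, 0), D = (0, 1), R = (4, -2).
1. N lies on line DR with DN:NR = 3:4 ⇒ N = (12/7, -2/7)
2. F is where the line through N parallel to BC meets line DB ⇒ F = (0, -2/7)
through C parallel to DN: direction (12/7, -9/7); meets FD at X = (0, 3/4)
X = F + t·(D−F) with t = 29/36

t = 29/36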